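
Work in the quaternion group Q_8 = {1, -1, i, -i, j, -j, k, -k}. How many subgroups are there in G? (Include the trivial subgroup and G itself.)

6

|G| = 8, so by Lagrange every subgroup order divides 8. Divisors: 1, 2, 4, 8.
Subgroups by order — order 1: 1; order 2: 1; order 4: 3; order 8: 1.
Total: 1 + 1 + 3 + 1 = 6.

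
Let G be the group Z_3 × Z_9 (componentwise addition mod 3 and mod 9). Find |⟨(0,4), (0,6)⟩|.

9

|⟨(0,4)⟩| = 9 and |⟨(0,6)⟩| = 3, so |H| is a multiple of lcm(9, 3) = 9 and divides |G| = 27.
Closing under the operation: H = {(0,0), (0,1), (0,2), (0,3), (0,4), (0,5), (0,6), (0,7), (0,8)}, so |H| = 9.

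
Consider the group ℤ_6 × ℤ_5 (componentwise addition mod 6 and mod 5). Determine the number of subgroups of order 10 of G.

1

|G| = 30 and 10 | 30, so subgroups of order 10 are possible by Lagrange.
The subgroups of order 10 are: {(0,0), (0,1), (0,2), (0,3), (0,4), (3,0), (3,1), (3,2), (3,3), (3,4)}.
So G has 1 subgroup of order 10.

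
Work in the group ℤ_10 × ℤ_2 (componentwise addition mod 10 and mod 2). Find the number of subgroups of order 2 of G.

|G| = 20 and 2 | 20, so subgroups of order 2 are possible by Lagrange.
The subgroups of order 2 are: {(0,0), (0,1)}; {(0,0), (5,0)}; {(0,0), (5,1)}.
So G has 3 subgroups of order 2.

3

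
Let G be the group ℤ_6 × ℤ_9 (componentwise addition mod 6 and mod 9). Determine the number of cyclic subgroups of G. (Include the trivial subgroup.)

16

A cyclic subgroup of order d is generated by each of its φ(d) elements of order d, so the cyclic subgroups of order d number (#elements of order d)/φ(d).
Cyclic subgroups by order — order 1: 1; order 2: 1; order 3: 4; order 6: 4; order 9: 3; order 18: 3.
Total: 16.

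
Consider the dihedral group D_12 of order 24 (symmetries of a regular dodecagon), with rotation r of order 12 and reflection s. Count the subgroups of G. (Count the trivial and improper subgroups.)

34

|G| = 24, so by Lagrange every subgroup order divides 24. Divisors: 1, 2, 3, 4, 6, 8, 12, 24.
Subgroups by order — order 1: 1; order 2: 13; order 3: 1; order 4: 7; order 6: 5; order 8: 3; order 12: 3; order 24: 1.
Total: 1 + 13 + 1 + 7 + 5 + 3 + 3 + 1 = 34.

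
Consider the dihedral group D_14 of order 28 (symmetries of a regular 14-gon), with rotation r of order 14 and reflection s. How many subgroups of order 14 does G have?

3

|G| = 28 and 14 | 28, so subgroups of order 14 are possible by Lagrange.
The subgroups of order 14 are: {e, r, r^2, r^3, r^4, r^5, r^6, r^7, r^8, r^9, r^10, r^11, r^12, r^13}; {e, r^2, r^4, r^6, r^8, r^10, r^12, s, r^2s, r^4s, r^6s, r^8s, r^10s, r^12s}; {e, r^2, r^4, r^6, r^8, r^10, r^12, rs, r^3s, r^5s, r^7s, r^9s, r^11s, r^13s}.
So G has 3 subgroups of order 14.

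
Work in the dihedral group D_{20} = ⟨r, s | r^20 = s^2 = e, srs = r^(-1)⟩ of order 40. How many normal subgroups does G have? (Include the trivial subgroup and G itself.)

9

G has 48 subgroups. Checking conjugation-invariance by order — order 1: 1/1 normal; order 2: 1/21 normal; order 4: 1/11 normal; order 5: 1/1 normal; order 8: 0/5 normal; order 10: 1/5 normal; order 20: 3/3 normal; order 40: 1/1 normal.
Total normal subgroups: 9.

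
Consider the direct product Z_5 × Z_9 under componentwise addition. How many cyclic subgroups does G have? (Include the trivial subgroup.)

6

Group the elements of G by the cyclic subgroup they generate; each cyclic subgroup of order d accounts for φ(d) elements.
Cyclic subgroups by order — order 1: 1; order 3: 1; order 5: 1; order 9: 1; order 15: 1; order 45: 1.
Total: 6.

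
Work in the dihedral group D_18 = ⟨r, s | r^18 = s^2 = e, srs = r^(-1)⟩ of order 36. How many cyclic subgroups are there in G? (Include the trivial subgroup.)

Each element a generates a cyclic subgroup ⟨a⟩; distinct elements may generate the same one (a cyclic group of order d has φ(d) generators).
Cyclic subgroups by order — order 1: 1; order 2: 19; order 3: 1; order 6: 1; order 9: 1; order 18: 1.
Total: 24.

24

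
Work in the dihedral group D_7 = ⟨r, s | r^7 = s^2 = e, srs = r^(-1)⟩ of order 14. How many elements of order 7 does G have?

The elements of order 7 are: r, r^2, r^3, r^4, r^5, r^6.
That's 6.

6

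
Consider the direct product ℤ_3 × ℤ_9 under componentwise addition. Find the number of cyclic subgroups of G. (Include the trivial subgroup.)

8

Group the elements of G by the cyclic subgroup they generate; each cyclic subgroup of order d accounts for φ(d) elements.
Cyclic subgroups by order — order 1: 1; order 3: 4; order 9: 3.
Total: 8.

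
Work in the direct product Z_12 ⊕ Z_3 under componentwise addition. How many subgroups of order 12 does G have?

4

|G| = 36 and 12 | 36, so subgroups of order 12 are possible by Lagrange.
The subgroups of order 12 are: {(0,0), (0,1), (0,2), (3,0), (3,1), (3,2), (6,0), (6,1), (6,2), (9,0), (9,1), (9,2)}; {(0,0), (1,0), (2,0), (3,0), (4,0), (5,0), (6,0), (7,0), (8,0), (9,0), (10,0), (11,0)}; {(0,0), (1,1), (2,2), (3,0), (4,1), (5,2), (6,0), (7,1), (8,2), (9,0), (10,1), (11,2)}; {(0,0), (1,2), (2,1), (3,0), (4,2), (5,1), (6,0), (7,2), (8,1), (9,0), (10,2), (11,1)}.
So G has 4 subgroups of order 12.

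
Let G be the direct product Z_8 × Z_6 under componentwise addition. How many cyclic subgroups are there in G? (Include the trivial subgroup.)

16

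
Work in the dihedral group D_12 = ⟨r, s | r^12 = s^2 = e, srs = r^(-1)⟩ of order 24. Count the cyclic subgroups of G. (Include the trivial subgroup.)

18

A cyclic subgroup of order d is generated by each of its φ(d) elements of order d, so the cyclic subgroups of order d number (#elements of order d)/φ(d).
Cyclic subgroups by order — order 1: 1; order 2: 13; order 3: 1; order 4: 1; order 6: 1; order 12: 1.
Total: 18.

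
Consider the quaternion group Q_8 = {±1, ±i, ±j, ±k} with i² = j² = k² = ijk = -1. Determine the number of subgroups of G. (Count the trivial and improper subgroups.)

6

|G| = 8, so by Lagrange every subgroup order divides 8. Divisors: 1, 2, 4, 8.
Subgroups by order — order 1: 1; order 2: 1; order 4: 3; order 8: 1.
Total: 1 + 1 + 3 + 1 = 6.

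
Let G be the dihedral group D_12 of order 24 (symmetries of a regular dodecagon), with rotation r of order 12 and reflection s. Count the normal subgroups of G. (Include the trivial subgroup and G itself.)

G has 34 subgroups. Checking conjugation-invariance by order — order 1: 1/1 normal; order 2: 1/13 normal; order 3: 1/1 normal; order 4: 1/7 normal; order 6: 1/5 normal; order 8: 0/3 normal; order 12: 3/3 normal; order 24: 1/1 normal.
Total normal subgroups: 9.

9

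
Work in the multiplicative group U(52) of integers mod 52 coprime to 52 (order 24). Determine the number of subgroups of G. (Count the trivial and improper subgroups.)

|G| = 24, so by Lagrange every subgroup order divides 24. Divisors: 1, 2, 3, 4, 6, 8, 12, 24.
Subgroups by order — order 1: 1; order 2: 3; order 3: 1; order 4: 3; order 6: 3; order 8: 1; order 12: 3; order 24: 1.
Total: 1 + 3 + 1 + 3 + 3 + 1 + 3 + 1 = 16.

16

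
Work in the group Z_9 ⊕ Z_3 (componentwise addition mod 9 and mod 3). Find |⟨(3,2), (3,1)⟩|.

|⟨(3,2)⟩| = 3 and |⟨(3,1)⟩| = 3, so |H| is a multiple of lcm(3, 3) = 3 and divides |G| = 27.
Closing under the operation: H = {(0,0), (0,1), (0,2), (3,0), (3,1), (3,2), (6,0), (6,1), (6,2)}, so |H| = 9.

9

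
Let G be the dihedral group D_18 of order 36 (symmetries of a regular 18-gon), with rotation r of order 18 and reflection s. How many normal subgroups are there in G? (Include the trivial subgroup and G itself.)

9

G has 45 subgroups. Checking conjugation-invariance by order — order 1: 1/1 normal; order 2: 1/19 normal; order 3: 1/1 normal; order 4: 0/9 normal; order 6: 1/7 normal; order 9: 1/1 normal; order 12: 0/3 normal; order 18: 3/3 normal; order 36: 1/1 normal.
Total normal subgroups: 9.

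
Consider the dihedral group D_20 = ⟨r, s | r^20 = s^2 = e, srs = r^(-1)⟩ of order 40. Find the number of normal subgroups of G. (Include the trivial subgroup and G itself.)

9

G has 48 subgroups. Checking conjugation-invariance by order — order 1: 1/1 normal; order 2: 1/21 normal; order 4: 1/11 normal; order 5: 1/1 normal; order 8: 0/5 normal; order 10: 1/5 normal; order 20: 3/3 normal; order 40: 1/1 normal.
Total normal subgroups: 9.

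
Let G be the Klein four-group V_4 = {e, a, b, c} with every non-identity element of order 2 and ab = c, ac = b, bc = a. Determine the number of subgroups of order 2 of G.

|G| = 4 and 2 | 4, so subgroups of order 2 are possible by Lagrange.
The subgroups of order 2 are: {e, a}; {e, b}; {e, c}.
So G has 3 subgroups of order 2.

3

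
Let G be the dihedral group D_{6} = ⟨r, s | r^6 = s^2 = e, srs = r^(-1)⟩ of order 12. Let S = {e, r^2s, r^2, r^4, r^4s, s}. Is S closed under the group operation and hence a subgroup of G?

|S| = 6 divides |G| = 12, consistent with Lagrange.
S contains the identity, every element's inverse is in S, and S is closed under ·: it is a subgroup.

Yes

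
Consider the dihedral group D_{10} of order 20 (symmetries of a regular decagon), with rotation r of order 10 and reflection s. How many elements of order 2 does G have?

11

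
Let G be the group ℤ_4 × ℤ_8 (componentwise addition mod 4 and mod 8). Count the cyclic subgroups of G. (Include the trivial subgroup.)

Each element a generates a cyclic subgroup ⟨a⟩; distinct elements may generate the same one (a cyclic group of order d has φ(d) generators).
Cyclic subgroups by order — order 1: 1; order 2: 3; order 4: 6; order 8: 4.
Total: 14.

14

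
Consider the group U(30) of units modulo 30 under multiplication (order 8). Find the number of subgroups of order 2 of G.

3

|G| = 8 and 2 | 8, so subgroups of order 2 are possible by Lagrange.
The subgroups of order 2 are: {1, 11}; {1, 19}; {1, 29}.
So G has 3 subgroups of order 2.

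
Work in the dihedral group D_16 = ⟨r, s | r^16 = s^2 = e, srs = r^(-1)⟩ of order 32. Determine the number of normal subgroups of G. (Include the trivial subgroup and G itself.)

8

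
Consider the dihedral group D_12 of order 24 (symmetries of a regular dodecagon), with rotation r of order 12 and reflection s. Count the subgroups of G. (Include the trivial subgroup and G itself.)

34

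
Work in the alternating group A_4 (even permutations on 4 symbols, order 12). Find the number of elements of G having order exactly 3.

The elements of order 3 are: (2 3 4), (2 4 3), (1 2 3), (1 2 4), (1 3 2), (1 3 4), (1 4 2), (1 4 3).
That's 8.

8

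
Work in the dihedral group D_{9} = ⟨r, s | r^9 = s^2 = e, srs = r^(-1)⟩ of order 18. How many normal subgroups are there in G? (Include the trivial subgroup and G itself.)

G has 16 subgroups. Checking conjugation-invariance by order — order 1: 1/1 normal; order 2: 0/9 normal; order 3: 1/1 normal; order 6: 0/3 normal; order 9: 1/1 normal; order 18: 1/1 normal.
Total normal subgroups: 4.

4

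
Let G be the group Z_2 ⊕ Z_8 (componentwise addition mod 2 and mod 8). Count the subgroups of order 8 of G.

|G| = 16 and 8 | 16, so subgroups of order 8 are possible by Lagrange.
The subgroups of order 8 are: {(0,0), (0,1), (0,2), (0,3), (0,4), (0,5), (0,6), (0,7)}; {(0,0), (0,2), (0,4), (0,6), (1,0), (1,2), (1,4), (1,6)}; {(0,0), (0,2), (0,4), (0,6), (1,1), (1,3), (1,5), (1,7)}.
So G has 3 subgroups of order 8.

3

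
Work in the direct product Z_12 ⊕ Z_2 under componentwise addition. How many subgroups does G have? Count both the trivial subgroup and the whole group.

|G| = 24, so by Lagrange every subgroup order divides 24. Divisors: 1, 2, 3, 4, 6, 8, 12, 24.
Subgroups by order — order 1: 1; order 2: 3; order 3: 1; order 4: 3; order 6: 3; order 8: 1; order 12: 3; order 24: 1.
Total: 1 + 3 + 1 + 3 + 3 + 1 + 3 + 1 = 16.

16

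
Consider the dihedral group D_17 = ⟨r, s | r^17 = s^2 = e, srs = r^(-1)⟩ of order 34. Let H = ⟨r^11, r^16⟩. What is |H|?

|⟨r^11⟩| = 17 and |⟨r^16⟩| = 17, so |H| is a multiple of lcm(17, 17) = 17 and divides |G| = 34.
Closing under the operation: H = {e, r, r^2, r^3, r^4, r^5, r^6, r^7, r^8, r^9, r^10, r^11, r^12, r^13, r^14, r^15, r^16}, so |H| = 17.

17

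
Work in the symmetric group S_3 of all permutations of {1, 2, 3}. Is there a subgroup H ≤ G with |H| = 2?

Yes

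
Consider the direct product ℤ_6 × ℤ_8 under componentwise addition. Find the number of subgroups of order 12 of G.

|G| = 48 and 12 | 48, so subgroups of order 12 are possible by Lagrange.
The subgroups of order 12 are: {(0,0), (0,2), (0,4), (0,6), (2,0), (2,2), (2,4), (2,6), (4,0), (4,2), (4,4), (4,6)}; {(0,0), (0,4), (1,0), (1,4), (2,0), (2,4), (3,0), (3,4), (4,0), (4,4), (5,0), (5,4)}; {(0,0), (0,4), (1,2), (1,6), (2,0), (2,4), (3,2), (3,6), (4,0), (4,4), (5,2), (5,6)}.
So G has 3 subgroups of order 12.

3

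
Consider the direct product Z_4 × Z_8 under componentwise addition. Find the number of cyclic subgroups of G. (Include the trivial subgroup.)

14

Each element a generates a cyclic subgroup ⟨a⟩; distinct elements may generate the same one (a cyclic group of order d has φ(d) generators).
Cyclic subgroups by order — order 1: 1; order 2: 3; order 4: 6; order 8: 4.
Total: 14.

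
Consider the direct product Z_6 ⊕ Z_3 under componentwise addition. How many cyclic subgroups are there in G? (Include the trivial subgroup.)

Each element a generates a cyclic subgroup ⟨a⟩; distinct elements may generate the same one (a cyclic group of order d has φ(d) generators).
Cyclic subgroups by order — order 1: 1; order 2: 1; order 3: 4; order 6: 4.
Total: 10.

10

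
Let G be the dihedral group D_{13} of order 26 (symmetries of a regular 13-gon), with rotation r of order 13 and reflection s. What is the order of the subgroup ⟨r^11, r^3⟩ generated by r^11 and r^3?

|⟨r^11⟩| = 13 and |⟨r^3⟩| = 13, so |H| is a multiple of lcm(13, 13) = 13 and divides |G| = 26.
Closing under the operation: H = {e, r, r^2, r^3, r^4, r^5, r^6, r^7, r^8, r^9, r^10, r^11, r^12}, so |H| = 13.

13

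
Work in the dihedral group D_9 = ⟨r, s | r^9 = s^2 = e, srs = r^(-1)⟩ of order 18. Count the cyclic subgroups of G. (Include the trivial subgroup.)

A cyclic subgroup of order d is generated by each of its φ(d) elements of order d, so the cyclic subgroups of order d number (#elements of order d)/φ(d).
Cyclic subgroups by order — order 1: 1; order 2: 9; order 3: 1; order 9: 1.
Total: 12.

12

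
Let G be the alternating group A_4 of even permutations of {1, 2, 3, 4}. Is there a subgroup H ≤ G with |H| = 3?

Yes

3 | 12. A subgroup of order 3 is {e, (1 2 3), (1 3 2)}.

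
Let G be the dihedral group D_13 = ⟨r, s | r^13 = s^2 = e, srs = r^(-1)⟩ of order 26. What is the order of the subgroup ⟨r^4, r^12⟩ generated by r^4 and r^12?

13

|⟨r^4⟩| = 13 and |⟨r^12⟩| = 13, so |H| is a multiple of lcm(13, 13) = 13 and divides |G| = 26.
Closing under the operation: H = {e, r, r^2, r^3, r^4, r^5, r^6, r^7, r^8, r^9, r^10, r^11, r^12}, so |H| = 13.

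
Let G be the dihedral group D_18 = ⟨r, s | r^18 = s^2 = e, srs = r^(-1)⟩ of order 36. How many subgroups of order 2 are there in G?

|G| = 36 and 2 | 36, so subgroups of order 2 are possible by Lagrange.
The subgroups of order 2 are: {e, r^10s}; {e, r^11s}; {e, r^12s}; {e, r^13s}; … (19 in all).
So G has 19 subgroups of order 2.

19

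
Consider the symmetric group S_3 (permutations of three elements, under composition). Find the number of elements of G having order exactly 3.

The elements of order 3 are: (1 2 3), (1 3 2).
That's 2.

2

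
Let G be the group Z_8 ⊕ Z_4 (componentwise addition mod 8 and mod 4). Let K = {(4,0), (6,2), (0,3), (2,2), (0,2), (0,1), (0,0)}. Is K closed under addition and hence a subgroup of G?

|K| = 7 does not divide |G| = 32, so by Lagrange K is not a subgroup.

No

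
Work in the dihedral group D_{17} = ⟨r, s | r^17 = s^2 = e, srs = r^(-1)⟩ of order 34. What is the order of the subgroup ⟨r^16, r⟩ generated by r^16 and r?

17

|⟨r^16⟩| = 17 and |⟨r⟩| = 17, so |H| is a multiple of lcm(17, 17) = 17 and divides |G| = 34.
Closing under the operation: H = {e, r, r^2, r^3, r^4, r^5, r^6, r^7, r^8, r^9, r^10, r^11, r^12, r^13, r^14, r^15, r^16}, so |H| = 17.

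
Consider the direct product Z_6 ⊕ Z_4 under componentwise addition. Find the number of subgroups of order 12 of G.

|G| = 24 and 12 | 24, so subgroups of order 12 are possible by Lagrange.
The subgroups of order 12 are: {(0,0), (0,1), (0,2), (0,3), (2,0), (2,1), (2,2), (2,3), (4,0), (4,1), (4,2), (4,3)}; {(0,0), (0,2), (1,0), (1,2), (2,0), (2,2), (3,0), (3,2), (4,0), (4,2), (5,0), (5,2)}; {(0,0), (0,2), (1,1), (1,3), (2,0), (2,2), (3,1), (3,3), (4,0), (4,2), (5,1), (5,3)}.
So G has 3 subgroups of order 12.

3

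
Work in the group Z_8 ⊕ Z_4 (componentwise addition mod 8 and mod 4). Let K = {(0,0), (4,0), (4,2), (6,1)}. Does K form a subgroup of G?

No

(6,1) ∈ K but its inverse (2,3) ∉ K, so K is not a subgroup.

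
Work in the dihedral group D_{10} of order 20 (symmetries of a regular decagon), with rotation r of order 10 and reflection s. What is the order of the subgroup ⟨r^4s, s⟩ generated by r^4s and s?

|⟨r^4s⟩| = 2 and |⟨s⟩| = 2, so |H| is a multiple of lcm(2, 2) = 2 and divides |G| = 20.
Closing under the operation: H = {e, r^2, r^4, r^6, r^8, s, r^2s, r^4s, r^6s, r^8s}, so |H| = 10.

10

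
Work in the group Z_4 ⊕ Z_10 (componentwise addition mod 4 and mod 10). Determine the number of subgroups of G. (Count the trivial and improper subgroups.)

16

|G| = 40, so by Lagrange every subgroup order divides 40. Divisors: 1, 2, 4, 5, 8, 10, 20, 40.
Subgroups by order — order 1: 1; order 2: 3; order 4: 3; order 5: 1; order 8: 1; order 10: 3; order 20: 3; order 40: 1.
Total: 1 + 3 + 3 + 1 + 1 + 3 + 3 + 1 = 16.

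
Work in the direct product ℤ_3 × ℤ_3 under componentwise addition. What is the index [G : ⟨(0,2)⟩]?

3

|⟨(0,2)⟩| = 3 and |G| = 9.
By Lagrange, [G : H] = |G|/|H| = 9/3 = 3.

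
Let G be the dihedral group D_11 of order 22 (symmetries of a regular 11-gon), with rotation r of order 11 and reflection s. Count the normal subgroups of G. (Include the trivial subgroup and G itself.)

3

G has 14 subgroups. Checking conjugation-invariance by order — order 1: 1/1 normal; order 2: 0/11 normal; order 11: 1/1 normal; order 22: 1/1 normal.
Total normal subgroups: 3.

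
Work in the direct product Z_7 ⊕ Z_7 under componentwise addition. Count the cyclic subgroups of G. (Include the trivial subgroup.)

9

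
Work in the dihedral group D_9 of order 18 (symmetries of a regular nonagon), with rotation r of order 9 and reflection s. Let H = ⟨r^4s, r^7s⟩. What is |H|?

|⟨r^4s⟩| = 2 and |⟨r^7s⟩| = 2, so |H| is a multiple of lcm(2, 2) = 2 and divides |G| = 18.
Closing under the operation: H = {e, r^3, r^6, rs, r^4s, r^7s}, so |H| = 6.

6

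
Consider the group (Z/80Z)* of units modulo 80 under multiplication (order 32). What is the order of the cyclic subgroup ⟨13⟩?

4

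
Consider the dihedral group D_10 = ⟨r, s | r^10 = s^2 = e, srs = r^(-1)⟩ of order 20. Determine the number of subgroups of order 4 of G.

|G| = 20 and 4 | 20, so subgroups of order 4 are possible by Lagrange.
The subgroups of order 4 are: {e, r^5, r^2s, r^7s}; {e, r^5, r^3s, r^8s}; {e, r^5, r^4s, r^9s}; {e, r^5, s, r^5s}; … (5 in all).
So G has 5 subgroups of order 4.

5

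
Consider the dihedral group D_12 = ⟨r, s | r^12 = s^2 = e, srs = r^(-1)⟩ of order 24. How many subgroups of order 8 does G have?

3

|G| = 24 and 8 | 24, so subgroups of order 8 are possible by Lagrange.
The subgroups of order 8 are: {e, r^3, r^6, r^9, rs, r^4s, r^7s, r^10s}; {e, r^3, r^6, r^9, r^2s, r^5s, r^8s, r^11s}; {e, r^3, r^6, r^9, s, r^3s, r^6s, r^9s}.
So G has 3 subgroups of order 8.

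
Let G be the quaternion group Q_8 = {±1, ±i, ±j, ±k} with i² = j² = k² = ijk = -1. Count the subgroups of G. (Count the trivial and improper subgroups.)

6

|G| = 8, so by Lagrange every subgroup order divides 8. Divisors: 1, 2, 4, 8.
Subgroups by order — order 1: 1; order 2: 1; order 4: 3; order 8: 1.
Total: 1 + 1 + 3 + 1 = 6.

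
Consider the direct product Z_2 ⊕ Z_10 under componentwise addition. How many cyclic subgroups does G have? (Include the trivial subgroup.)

8

Each element a generates a cyclic subgroup ⟨a⟩; distinct elements may generate the same one (a cyclic group of order d has φ(d) generators).
Cyclic subgroups by order — order 1: 1; order 2: 3; order 5: 1; order 10: 3.
Total: 8.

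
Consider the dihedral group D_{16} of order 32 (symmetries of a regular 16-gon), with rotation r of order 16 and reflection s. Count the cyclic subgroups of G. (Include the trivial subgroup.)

21

Each element a generates a cyclic subgroup ⟨a⟩; distinct elements may generate the same one (a cyclic group of order d has φ(d) generators).
Cyclic subgroups by order — order 1: 1; order 2: 17; order 4: 1; order 8: 1; order 16: 1.
Total: 21.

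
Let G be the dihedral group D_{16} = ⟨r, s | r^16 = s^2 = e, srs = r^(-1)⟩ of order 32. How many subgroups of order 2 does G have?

17

|G| = 32 and 2 | 32, so subgroups of order 2 are possible by Lagrange.
The subgroups of order 2 are: {e, r^10s}; {e, r^11s}; {e, r^12s}; {e, r^13s}; … (17 in all).
So G has 17 subgroups of order 2.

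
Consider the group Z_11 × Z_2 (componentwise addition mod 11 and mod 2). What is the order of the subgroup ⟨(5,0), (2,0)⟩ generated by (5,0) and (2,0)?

11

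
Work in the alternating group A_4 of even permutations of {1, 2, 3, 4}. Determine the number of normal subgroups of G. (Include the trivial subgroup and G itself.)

G has 10 subgroups. Checking conjugation-invariance by order — order 1: 1/1 normal; order 2: 0/3 normal; order 3: 0/4 normal; order 4: 1/1 normal; order 12: 1/1 normal.
Total normal subgroups: 3.

3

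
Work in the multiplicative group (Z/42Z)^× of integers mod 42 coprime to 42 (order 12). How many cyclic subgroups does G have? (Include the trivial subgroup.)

Each element a generates a cyclic subgroup ⟨a⟩; distinct elements may generate the same one (a cyclic group of order d has φ(d) generators).
Cyclic subgroups by order — order 1: 1; order 2: 3; order 3: 1; order 6: 3.
Total: 8.

8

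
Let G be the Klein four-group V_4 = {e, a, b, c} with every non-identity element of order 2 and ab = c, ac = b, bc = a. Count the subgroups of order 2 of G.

3

|G| = 4 and 2 | 4, so subgroups of order 2 are possible by Lagrange.
The subgroups of order 2 are: {e, a}; {e, b}; {e, c}.
So G has 3 subgroups of order 2.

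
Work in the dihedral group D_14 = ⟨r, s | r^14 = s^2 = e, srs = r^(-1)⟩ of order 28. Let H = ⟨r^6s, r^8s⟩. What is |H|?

14

|⟨r^6s⟩| = 2 and |⟨r^8s⟩| = 2, so |H| is a multiple of lcm(2, 2) = 2 and divides |G| = 28.
Closing under the operation: H = {e, r^2, r^4, r^6, r^8, r^10, r^12, s, r^2s, r^4s, r^6s, r^8s, r^10s, r^12s}, so |H| = 14.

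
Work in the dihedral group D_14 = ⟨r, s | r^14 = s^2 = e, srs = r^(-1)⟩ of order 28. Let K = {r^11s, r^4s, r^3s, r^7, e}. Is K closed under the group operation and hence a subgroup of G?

|K| = 5 does not divide |G| = 28, so by Lagrange K is not a subgroup.

No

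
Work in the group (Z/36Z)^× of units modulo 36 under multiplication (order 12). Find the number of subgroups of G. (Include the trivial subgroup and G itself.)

10

|G| = 12, so by Lagrange every subgroup order divides 12. Divisors: 1, 2, 3, 4, 6, 12.
Subgroups by order — order 1: 1; order 2: 3; order 3: 1; order 4: 1; order 6: 3; order 12: 1.
Total: 1 + 3 + 1 + 1 + 3 + 1 = 10.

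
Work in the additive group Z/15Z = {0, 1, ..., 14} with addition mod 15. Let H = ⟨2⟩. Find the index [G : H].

|⟨2⟩| = 15 and |G| = 15.
By Lagrange, [G : H] = |G|/|H| = 15/15 = 1.

1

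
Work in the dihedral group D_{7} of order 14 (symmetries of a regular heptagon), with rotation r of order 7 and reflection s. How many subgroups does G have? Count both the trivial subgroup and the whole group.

|G| = 14, so by Lagrange every subgroup order divides 14. Divisors: 1, 2, 7, 14.
Subgroups by order — order 1: 1; order 2: 7; order 7: 1; order 14: 1.
Total: 1 + 7 + 1 + 1 = 10.

10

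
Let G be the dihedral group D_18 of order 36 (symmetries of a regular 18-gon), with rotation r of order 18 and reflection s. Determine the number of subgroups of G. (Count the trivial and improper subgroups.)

45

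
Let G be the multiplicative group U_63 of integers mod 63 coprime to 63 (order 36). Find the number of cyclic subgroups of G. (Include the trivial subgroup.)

20

Each element a generates a cyclic subgroup ⟨a⟩; distinct elements may generate the same one (a cyclic group of order d has φ(d) generators).
Cyclic subgroups by order — order 1: 1; order 2: 3; order 3: 4; order 6: 12.
Total: 20.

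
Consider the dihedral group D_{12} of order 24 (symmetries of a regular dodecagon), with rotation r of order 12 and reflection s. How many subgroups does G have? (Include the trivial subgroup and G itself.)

|G| = 24, so by Lagrange every subgroup order divides 24. Divisors: 1, 2, 3, 4, 6, 8, 12, 24.
Subgroups by order — order 1: 1; order 2: 13; order 3: 1; order 4: 7; order 6: 5; order 8: 3; order 12: 3; order 24: 1.
Total: 1 + 13 + 1 + 7 + 5 + 3 + 3 + 1 = 34.

34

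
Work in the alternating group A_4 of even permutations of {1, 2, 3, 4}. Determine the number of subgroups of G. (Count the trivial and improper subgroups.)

|G| = 12, so by Lagrange every subgroup order divides 12. Divisors: 1, 2, 3, 4, 6, 12.
Subgroups by order — order 1: 1; order 2: 3; order 3: 4; order 4: 1; order 6: 0; order 12: 1.
Total: 1 + 3 + 4 + 1 + 0 + 1 = 10.

10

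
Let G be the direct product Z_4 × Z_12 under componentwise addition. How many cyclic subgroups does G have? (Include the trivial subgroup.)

20

Group the elements of G by the cyclic subgroup they generate; each cyclic subgroup of order d accounts for φ(d) elements.
Cyclic subgroups by order — order 1: 1; order 2: 3; order 3: 1; order 4: 6; order 6: 3; order 12: 6.
Total: 20.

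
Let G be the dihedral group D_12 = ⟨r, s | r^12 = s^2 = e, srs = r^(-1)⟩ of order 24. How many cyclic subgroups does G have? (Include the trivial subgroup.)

18

Each element a generates a cyclic subgroup ⟨a⟩; distinct elements may generate the same one (a cyclic group of order d has φ(d) generators).
Cyclic subgroups by order — order 1: 1; order 2: 13; order 3: 1; order 4: 1; order 6: 1; order 12: 1.
Total: 18.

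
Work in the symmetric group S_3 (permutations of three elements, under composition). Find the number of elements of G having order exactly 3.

The elements of order 3 are: (1 2 3), (1 3 2).
That's 2.

2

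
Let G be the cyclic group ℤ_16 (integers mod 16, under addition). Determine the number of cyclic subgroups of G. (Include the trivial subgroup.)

5

Each element a generates a cyclic subgroup ⟨a⟩; distinct elements may generate the same one (a cyclic group of order d has φ(d) generators).
Cyclic subgroups by order — order 1: 1; order 2: 1; order 4: 1; order 8: 1; order 16: 1.
Total: 5.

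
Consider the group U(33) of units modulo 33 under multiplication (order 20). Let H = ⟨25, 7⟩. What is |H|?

|⟨25⟩| = 5 and |⟨7⟩| = 10, so |H| is a multiple of lcm(5, 10) = 10 and divides |G| = 20.
Closing under the operation: H = {1, 4, 7, 10, 13, 16, 19, 25, 28, 31}, so |H| = 10.

10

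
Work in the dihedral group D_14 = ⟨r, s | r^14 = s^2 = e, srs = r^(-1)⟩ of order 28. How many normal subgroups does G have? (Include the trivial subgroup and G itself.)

G has 28 subgroups. Checking conjugation-invariance by order — order 1: 1/1 normal; order 2: 1/15 normal; order 4: 0/7 normal; order 7: 1/1 normal; order 14: 3/3 normal; order 28: 1/1 normal.
Total normal subgroups: 7.

7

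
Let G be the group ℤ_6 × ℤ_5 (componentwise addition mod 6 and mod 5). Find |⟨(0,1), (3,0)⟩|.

10

|⟨(0,1)⟩| = 5 and |⟨(3,0)⟩| = 2, so |H| is a multiple of lcm(5, 2) = 10 and divides |G| = 30.
Closing under the operation: H = {(0,0), (0,1), (0,2), (0,3), (0,4), (3,0), (3,1), (3,2), (3,3), (3,4)}, so |H| = 10.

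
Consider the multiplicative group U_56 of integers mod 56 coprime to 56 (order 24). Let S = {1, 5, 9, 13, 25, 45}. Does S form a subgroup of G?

Yes

|S| = 6 divides |G| = 24, consistent with Lagrange.
S contains the identity, every element's inverse is in S, and S is closed under ·: it is a subgroup.
In fact S = ⟨45⟩.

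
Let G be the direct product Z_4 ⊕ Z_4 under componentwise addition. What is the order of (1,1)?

4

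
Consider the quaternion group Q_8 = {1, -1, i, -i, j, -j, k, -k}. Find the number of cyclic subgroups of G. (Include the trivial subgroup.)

5

Each element a generates a cyclic subgroup ⟨a⟩; distinct elements may generate the same one (a cyclic group of order d has φ(d) generators).
Cyclic subgroups by order — order 1: 1; order 2: 1; order 4: 3.
Total: 5.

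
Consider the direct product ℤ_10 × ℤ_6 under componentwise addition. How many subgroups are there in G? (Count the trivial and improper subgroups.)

|G| = 60, so by Lagrange every subgroup order divides 60. Divisors: 1, 2, 3, 4, 5, 6, 10, 12, 15, 20, 30, 60.
Subgroups by order — order 1: 1; order 2: 3; order 3: 1; order 4: 1; order 5: 1; order 6: 3; order 10: 3; order 12: 1; order 15: 1; order 20: 1; order 30: 3; order 60: 1.
Total: 1 + 3 + 1 + 1 + 1 + 3 + 3 + 1 + 1 + 1 + 3 + 1 = 20.

20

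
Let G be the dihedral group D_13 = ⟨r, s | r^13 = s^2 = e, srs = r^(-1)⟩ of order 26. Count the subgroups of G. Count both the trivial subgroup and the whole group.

16

|G| = 26, so by Lagrange every subgroup order divides 26. Divisors: 1, 2, 13, 26.
Subgroups by order — order 1: 1; order 2: 13; order 13: 1; order 26: 1.
Total: 1 + 13 + 1 + 1 = 16.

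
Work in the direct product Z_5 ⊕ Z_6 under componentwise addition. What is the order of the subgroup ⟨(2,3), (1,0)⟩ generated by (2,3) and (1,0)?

|⟨(2,3)⟩| = 10 and |⟨(1,0)⟩| = 5, so |H| is a multiple of lcm(10, 5) = 10 and divides |G| = 30.
Closing under the operation: H = {(0,0), (0,3), (1,0), (1,3), (2,0), (2,3), (3,0), (3,3), (4,0), (4,3)}, so |H| = 10.

10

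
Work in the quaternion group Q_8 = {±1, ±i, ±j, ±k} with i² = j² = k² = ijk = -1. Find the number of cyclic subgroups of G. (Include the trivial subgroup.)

5

Each element a generates a cyclic subgroup ⟨a⟩; distinct elements may generate the same one (a cyclic group of order d has φ(d) generators).
Cyclic subgroups by order — order 1: 1; order 2: 1; order 4: 3.
Total: 5.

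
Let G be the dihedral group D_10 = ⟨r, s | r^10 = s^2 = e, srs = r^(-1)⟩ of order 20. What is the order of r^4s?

2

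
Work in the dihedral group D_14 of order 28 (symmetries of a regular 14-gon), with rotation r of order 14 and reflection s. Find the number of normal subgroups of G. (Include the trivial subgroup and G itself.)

G has 28 subgroups. Checking conjugation-invariance by order — order 1: 1/1 normal; order 2: 1/15 normal; order 4: 0/7 normal; order 7: 1/1 normal; order 14: 3/3 normal; order 28: 1/1 normal.
Total normal subgroups: 7.

7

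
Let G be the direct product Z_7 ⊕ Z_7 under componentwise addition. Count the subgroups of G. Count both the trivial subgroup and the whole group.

10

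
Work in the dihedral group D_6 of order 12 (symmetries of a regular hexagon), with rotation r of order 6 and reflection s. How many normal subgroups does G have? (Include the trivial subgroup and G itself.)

7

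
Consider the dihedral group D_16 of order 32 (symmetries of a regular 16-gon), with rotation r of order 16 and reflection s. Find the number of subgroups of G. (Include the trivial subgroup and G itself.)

36

|G| = 32, so by Lagrange every subgroup order divides 32. Divisors: 1, 2, 4, 8, 16, 32.
Subgroups by order — order 1: 1; order 2: 17; order 4: 9; order 8: 5; order 16: 3; order 32: 1.
Total: 1 + 17 + 9 + 5 + 3 + 1 = 36.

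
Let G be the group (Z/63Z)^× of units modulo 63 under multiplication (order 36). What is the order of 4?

3

Compute successive powers of 4 mod 63: 4, 16, 1; 4^3 ≡ 1 (mod 63).
So |⟨4⟩| = 3.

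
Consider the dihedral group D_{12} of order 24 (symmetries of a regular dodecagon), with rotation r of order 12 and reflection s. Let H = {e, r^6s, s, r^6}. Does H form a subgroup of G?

Yes

|H| = 4 divides |G| = 24, consistent with Lagrange.
H contains the identity, every element's inverse is in H, and H is closed under ·: it is a subgroup.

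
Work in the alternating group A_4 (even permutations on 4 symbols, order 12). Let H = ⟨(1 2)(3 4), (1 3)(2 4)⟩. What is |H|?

4

|⟨(1 2)(3 4)⟩| = 2 and |⟨(1 3)(2 4)⟩| = 2, so |H| is a multiple of lcm(2, 2) = 2 and divides |G| = 12.
Closing under the operation: H = {e, (1 2)(3 4), (1 3)(2 4), (1 4)(2 3)}, so |H| = 4.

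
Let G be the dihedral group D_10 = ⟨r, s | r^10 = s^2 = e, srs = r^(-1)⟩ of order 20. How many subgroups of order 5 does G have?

1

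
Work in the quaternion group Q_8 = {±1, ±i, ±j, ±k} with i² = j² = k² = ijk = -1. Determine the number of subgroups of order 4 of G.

3

|G| = 8 and 4 | 8, so subgroups of order 4 are possible by Lagrange.
The subgroups of order 4 are: {1, -1, i, -i}; {1, -1, j, -j}; {1, -1, k, -k}.
So G has 3 subgroups of order 4.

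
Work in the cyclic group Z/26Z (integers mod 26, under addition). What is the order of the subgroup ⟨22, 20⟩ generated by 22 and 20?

13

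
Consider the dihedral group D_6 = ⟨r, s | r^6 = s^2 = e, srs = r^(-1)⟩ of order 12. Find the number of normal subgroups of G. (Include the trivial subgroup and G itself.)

G has 16 subgroups. Checking conjugation-invariance by order — order 1: 1/1 normal; order 2: 1/7 normal; order 3: 1/1 normal; order 4: 0/3 normal; order 6: 3/3 normal; order 12: 1/1 normal.
Total normal subgroups: 7.

7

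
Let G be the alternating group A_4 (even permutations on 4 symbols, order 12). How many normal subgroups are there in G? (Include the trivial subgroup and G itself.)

3

G has 10 subgroups. Checking conjugation-invariance by order — order 1: 1/1 normal; order 2: 0/3 normal; order 3: 0/4 normal; order 4: 1/1 normal; order 12: 1/1 normal.
Total normal subgroups: 3.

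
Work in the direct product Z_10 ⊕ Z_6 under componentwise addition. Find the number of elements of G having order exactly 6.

6

An element (a,b) has order lcm(ord(a), ord(b)); count pairs with lcm equal to 6.
Enumerating gives 6 such elements.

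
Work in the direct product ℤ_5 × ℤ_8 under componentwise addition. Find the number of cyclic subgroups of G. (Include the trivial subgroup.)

Group the elements of G by the cyclic subgroup they generate; each cyclic subgroup of order d accounts for φ(d) elements.
Cyclic subgroups by order — order 1: 1; order 2: 1; order 4: 1; order 5: 1; order 8: 1; order 10: 1; order 20: 1; order 40: 1.
Total: 8.

8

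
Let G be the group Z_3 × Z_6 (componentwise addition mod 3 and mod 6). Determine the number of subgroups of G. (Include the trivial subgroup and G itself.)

|G| = 18, so by Lagrange every subgroup order divides 18. Divisors: 1, 2, 3, 6, 9, 18.
Subgroups by order — order 1: 1; order 2: 1; order 3: 4; order 6: 4; order 9: 1; order 18: 1.
Total: 1 + 1 + 4 + 4 + 1 + 1 = 12.

12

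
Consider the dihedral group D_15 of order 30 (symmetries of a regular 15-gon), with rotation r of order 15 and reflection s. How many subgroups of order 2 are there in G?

15

|G| = 30 and 2 | 30, so subgroups of order 2 are possible by Lagrange.
The subgroups of order 2 are: {e, r^10s}; {e, r^11s}; {e, r^12s}; {e, r^13s}; … (15 in all).
So G has 15 subgroups of order 2.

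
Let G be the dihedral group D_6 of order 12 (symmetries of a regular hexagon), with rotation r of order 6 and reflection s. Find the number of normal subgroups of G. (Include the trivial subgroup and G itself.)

G has 16 subgroups. Checking conjugation-invariance by order — order 1: 1/1 normal; order 2: 1/7 normal; order 3: 1/1 normal; order 4: 0/3 normal; order 6: 3/3 normal; order 12: 1/1 normal.
Total normal subgroups: 7.

7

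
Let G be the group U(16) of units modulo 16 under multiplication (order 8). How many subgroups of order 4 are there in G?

3

|G| = 8 and 4 | 8, so subgroups of order 4 are possible by Lagrange.
The subgroups of order 4 are: {1, 3, 9, 11}; {1, 5, 9, 13}; {1, 7, 9, 15}.
So G has 3 subgroups of order 4.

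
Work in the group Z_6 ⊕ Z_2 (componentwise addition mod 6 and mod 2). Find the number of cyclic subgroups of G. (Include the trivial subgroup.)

Each element a generates a cyclic subgroup ⟨a⟩; distinct elements may generate the same one (a cyclic group of order d has φ(d) generators).
Cyclic subgroups by order — order 1: 1; order 2: 3; order 3: 1; order 6: 3.
Total: 8.

8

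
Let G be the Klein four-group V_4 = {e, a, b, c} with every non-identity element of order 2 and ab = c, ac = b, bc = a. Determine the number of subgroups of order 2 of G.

3

|G| = 4 and 2 | 4, so subgroups of order 2 are possible by Lagrange.
The subgroups of order 2 are: {e, a}; {e, b}; {e, c}.
So G has 3 subgroups of order 2.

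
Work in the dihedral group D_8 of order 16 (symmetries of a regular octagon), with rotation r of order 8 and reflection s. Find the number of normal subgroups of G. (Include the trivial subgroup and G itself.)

7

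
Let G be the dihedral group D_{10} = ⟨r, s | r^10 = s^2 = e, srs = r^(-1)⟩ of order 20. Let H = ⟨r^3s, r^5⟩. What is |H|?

4

|⟨r^3s⟩| = 2 and |⟨r^5⟩| = 2, so |H| is a multiple of lcm(2, 2) = 2 and divides |G| = 20.
Closing under the operation: H = {e, r^5, r^3s, r^8s}, so |H| = 4.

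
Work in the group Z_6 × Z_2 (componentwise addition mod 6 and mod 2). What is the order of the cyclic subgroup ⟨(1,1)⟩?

6

The order of (1,1) in Z_6 × Z_2 is lcm(ord(1) in Z_6, ord(1) in Z_2).
ord(1) = 6 and ord(1) = 2, so |⟨(1,1)⟩| = lcm(6, 2) = 6.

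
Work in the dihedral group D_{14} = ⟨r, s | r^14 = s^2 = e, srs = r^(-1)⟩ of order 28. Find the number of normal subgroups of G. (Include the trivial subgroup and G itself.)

G has 28 subgroups. Checking conjugation-invariance by order — order 1: 1/1 normal; order 2: 1/15 normal; order 4: 0/7 normal; order 7: 1/1 normal; order 14: 3/3 normal; order 28: 1/1 normal.
Total normal subgroups: 7.

7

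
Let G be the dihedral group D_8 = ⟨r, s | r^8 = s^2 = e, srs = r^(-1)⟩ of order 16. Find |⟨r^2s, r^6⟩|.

|⟨r^2s⟩| = 2 and |⟨r^6⟩| = 4, so |H| is a multiple of lcm(2, 4) = 4 and divides |G| = 16.
Closing under the operation: H = {e, r^2, r^4, r^6, s, r^2s, r^4s, r^6s}, so |H| = 8.

8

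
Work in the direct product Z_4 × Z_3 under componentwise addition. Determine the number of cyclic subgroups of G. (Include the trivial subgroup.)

6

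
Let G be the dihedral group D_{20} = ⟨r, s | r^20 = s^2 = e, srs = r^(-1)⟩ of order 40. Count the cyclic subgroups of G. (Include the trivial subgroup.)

A cyclic subgroup of order d is generated by each of its φ(d) elements of order d, so the cyclic subgroups of order d number (#elements of order d)/φ(d).
Cyclic subgroups by order — order 1: 1; order 2: 21; order 4: 1; order 5: 1; order 10: 1; order 20: 1.
Total: 26.

26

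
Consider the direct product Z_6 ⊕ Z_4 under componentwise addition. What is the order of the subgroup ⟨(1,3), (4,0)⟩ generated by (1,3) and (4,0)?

12

|⟨(1,3)⟩| = 12 and |⟨(4,0)⟩| = 3, so |H| is a multiple of lcm(12, 3) = 12 and divides |G| = 24.
Closing under the operation: H = {(0,0), (0,2), (1,1), (1,3), (2,0), (2,2), (3,1), (3,3), (4,0), (4,2), (5,1), (5,3)}, so |H| = 12.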